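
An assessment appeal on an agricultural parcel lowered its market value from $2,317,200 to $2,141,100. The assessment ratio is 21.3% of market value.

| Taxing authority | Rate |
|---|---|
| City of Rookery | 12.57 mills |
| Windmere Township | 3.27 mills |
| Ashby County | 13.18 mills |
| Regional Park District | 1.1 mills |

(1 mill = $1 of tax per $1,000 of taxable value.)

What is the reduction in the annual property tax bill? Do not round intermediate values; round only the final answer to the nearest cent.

$1,129.78

Old assessed value = $2,317,200 × 0.213 = $493,563.6
New assessed value = $2,141,100 × 0.213 = $456,054.3
Combined rate = 0.01257 + 0.00327 + 0.01318 + 0.0011 = 0.03012
Old tax = $493,563.6 × 0.03012 = $14,866.135632
New tax = $456,054.3 × 0.03012 = $13,736.355516
Reduction = $14,866.135632 − $13,736.355516 = $1,129.780116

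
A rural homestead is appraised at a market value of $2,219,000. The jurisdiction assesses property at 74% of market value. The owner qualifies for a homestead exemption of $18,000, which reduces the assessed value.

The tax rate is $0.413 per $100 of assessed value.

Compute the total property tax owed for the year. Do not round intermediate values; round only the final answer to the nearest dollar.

$6,707

Assessed value = $2,219,000 × 0.74 = $1,642,060
Taxable value = $1,642,060 − $18,000 = $1,624,060
Tax = $1,624,060 × 0.00413 = $6,707.3678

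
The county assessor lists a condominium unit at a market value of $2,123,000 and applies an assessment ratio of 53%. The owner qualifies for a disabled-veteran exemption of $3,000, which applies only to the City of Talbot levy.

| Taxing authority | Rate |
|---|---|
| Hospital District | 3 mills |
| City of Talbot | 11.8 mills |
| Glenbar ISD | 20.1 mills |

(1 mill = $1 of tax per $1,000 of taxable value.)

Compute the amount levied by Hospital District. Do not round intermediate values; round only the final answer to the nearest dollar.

$3,376

Assessed value = $2,123,000 × 0.53 = $1,125,190
Hospital District taxable value = $1,125,190 (exemption does not apply)
Hospital District levy = $1,125,190 × 0.003 = $3,375.57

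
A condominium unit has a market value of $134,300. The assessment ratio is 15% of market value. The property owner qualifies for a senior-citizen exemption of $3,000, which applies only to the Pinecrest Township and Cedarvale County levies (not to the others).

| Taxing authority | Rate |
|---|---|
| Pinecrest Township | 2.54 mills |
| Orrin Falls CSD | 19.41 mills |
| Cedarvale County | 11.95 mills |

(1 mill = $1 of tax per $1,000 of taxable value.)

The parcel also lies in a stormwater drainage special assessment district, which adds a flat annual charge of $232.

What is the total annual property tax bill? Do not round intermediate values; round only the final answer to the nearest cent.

$871.45

Assessed value = $134,300 × 0.15 = $20,145
Pinecrest Township: ($20,145 − $3,000) × 0.00254 = $17,145 × 0.00254 = $43.5483
Orrin Falls CSD: $20,145 × 0.01941 = $391.01445
Cedarvale County: ($20,145 − $3,000) × 0.01195 = $17,145 × 0.01195 = $204.88275
Levies subtotal = $639.4455
Total = $639.4455 + $232 = $871.4455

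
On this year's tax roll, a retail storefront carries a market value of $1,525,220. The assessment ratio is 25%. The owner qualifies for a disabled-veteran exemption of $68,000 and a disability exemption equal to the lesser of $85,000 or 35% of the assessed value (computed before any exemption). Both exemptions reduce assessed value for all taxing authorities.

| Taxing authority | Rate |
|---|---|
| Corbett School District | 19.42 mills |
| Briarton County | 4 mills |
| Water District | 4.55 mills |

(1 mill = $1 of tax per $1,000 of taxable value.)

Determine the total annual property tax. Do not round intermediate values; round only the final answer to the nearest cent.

$6,385.69

Assessed value = $1,525,220 × 0.25 = $381,305
Disability exemption = min($85,000, 35% × $381,305) = min($85,000, $133,456.75) = $85,000 (dollar cap binds)
Taxable value = $381,305 − $68,000 − $85,000 = $228,305
Corbett School District: $228,305 × 0.01942 = $4,433.6831
Briarton County: $228,305 × 0.004 = $913.22
Water District: $228,305 × 0.00455 = $1,038.78775
Total = $6,385.69085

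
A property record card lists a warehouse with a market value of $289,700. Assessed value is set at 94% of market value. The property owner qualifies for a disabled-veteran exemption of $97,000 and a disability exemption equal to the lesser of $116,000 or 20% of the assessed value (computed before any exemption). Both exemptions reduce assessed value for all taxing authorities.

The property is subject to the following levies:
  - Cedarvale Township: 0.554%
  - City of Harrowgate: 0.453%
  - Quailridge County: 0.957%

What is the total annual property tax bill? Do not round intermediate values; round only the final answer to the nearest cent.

$2,373.58

Assessed value = $289,700 × 0.94 = $272,318
Disability exemption = min($116,000, 20% × $272,318) = min($116,000, $54,463.6) = $54,463.6 (percentage binds)
Taxable value = $272,318 − $97,000 − $54,463.6 = $120,854.4
Cedarvale Township: $120,854.4 × 0.00554 = $669.533376
City of Harrowgate: $120,854.4 × 0.00453 = $547.470432
Quailridge County: $120,854.4 × 0.00957 = $1,156.576608
Total = $2,373.580416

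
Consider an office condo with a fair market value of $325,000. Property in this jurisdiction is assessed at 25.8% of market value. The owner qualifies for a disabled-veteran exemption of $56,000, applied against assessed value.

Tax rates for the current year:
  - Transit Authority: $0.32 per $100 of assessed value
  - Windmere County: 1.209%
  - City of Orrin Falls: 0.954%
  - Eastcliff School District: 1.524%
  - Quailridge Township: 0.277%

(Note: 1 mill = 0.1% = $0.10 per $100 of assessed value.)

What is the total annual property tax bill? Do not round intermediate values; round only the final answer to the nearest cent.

Assessed value = $325,000 × 0.258 = $83,850
Taxable value = $83,850 − $56,000 = $27,850
Transit Authority: $27,850 × 0.0032 = $89.12
Windmere County: $27,850 × 0.01209 = $336.7065
City of Orrin Falls: $27,850 × 0.00954 = $265.689
Eastcliff School District: $27,850 × 0.01524 = $424.434
Quailridge Township: $27,850 × 0.00277 = $77.1445
Total = $1,193.094

$1,193.09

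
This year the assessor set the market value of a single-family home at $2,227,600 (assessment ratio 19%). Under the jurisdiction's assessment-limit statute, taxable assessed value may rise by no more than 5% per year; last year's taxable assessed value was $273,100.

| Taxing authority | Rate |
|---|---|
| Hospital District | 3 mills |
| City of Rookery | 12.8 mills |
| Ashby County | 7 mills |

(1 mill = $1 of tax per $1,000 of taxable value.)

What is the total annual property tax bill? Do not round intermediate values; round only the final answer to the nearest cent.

Uncapped assessed value = $2,227,600 × 0.19 = $423,244
Cap limit = $273,100 × 1.05 = $286,755
Taxable assessed value = min($423,244, $286,755) = $286,755 (cap binds)
Hospital District: $286,755 × 0.003 = $860.265
City of Rookery: $286,755 × 0.0128 = $3,670.464
Ashby County: $286,755 × 0.007 = $2,007.285
Total = $6,538.014

$6,538.01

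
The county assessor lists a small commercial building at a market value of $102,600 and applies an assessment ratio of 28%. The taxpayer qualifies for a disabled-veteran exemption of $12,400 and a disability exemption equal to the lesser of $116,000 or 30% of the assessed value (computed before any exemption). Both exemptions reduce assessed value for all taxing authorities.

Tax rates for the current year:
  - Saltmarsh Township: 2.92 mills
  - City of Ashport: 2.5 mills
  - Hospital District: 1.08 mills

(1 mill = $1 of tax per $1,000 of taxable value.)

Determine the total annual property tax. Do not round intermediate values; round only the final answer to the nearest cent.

Assessed value = $102,600 × 0.28 = $28,728
Disability exemption = min($116,000, 30% × $28,728) = min($116,000, $8,618.4) = $8,618.4 (percentage binds)
Taxable value = $28,728 − $12,400 − $8,618.4 = $7,709.6
Saltmarsh Township: $7,709.6 × 0.00292 = $22.512032
City of Ashport: $7,709.6 × 0.0025 = $19.274
Hospital District: $7,709.6 × 0.00108 = $8.326368
Total = $50.1124

$50.11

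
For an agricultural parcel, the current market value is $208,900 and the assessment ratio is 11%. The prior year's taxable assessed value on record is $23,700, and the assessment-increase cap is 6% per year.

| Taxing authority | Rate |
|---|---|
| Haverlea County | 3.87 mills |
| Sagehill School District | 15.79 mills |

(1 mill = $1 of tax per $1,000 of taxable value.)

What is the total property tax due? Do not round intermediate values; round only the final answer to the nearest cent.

$451.77

Uncapped assessed value = $208,900 × 0.11 = $22,979
Cap limit = $23,700 × 1.06 = $25,122
Taxable assessed value = min($22,979, $25,122) = $22,979 (cap does not bind)
Haverlea County: $22,979 × 0.00387 = $88.92873
Sagehill School District: $22,979 × 0.01579 = $362.83841
Total = $451.76714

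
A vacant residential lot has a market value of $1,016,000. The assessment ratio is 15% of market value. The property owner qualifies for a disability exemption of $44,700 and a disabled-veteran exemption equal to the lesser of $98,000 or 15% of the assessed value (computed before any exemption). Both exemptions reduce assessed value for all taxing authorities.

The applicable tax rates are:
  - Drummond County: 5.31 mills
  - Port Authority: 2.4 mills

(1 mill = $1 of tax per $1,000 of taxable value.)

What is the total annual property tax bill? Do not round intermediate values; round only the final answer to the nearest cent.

Assessed value = $1,016,000 × 0.15 = $152,400
Disabled-veteran exemption = min($98,000, 15% × $152,400) = min($98,000, $22,860) = $22,860 (percentage binds)
Taxable value = $152,400 − $44,700 − $22,860 = $84,840
Drummond County: $84,840 × 0.00531 = $450.5004
Port Authority: $84,840 × 0.0024 = $203.616
Total = $654.1164

$654.12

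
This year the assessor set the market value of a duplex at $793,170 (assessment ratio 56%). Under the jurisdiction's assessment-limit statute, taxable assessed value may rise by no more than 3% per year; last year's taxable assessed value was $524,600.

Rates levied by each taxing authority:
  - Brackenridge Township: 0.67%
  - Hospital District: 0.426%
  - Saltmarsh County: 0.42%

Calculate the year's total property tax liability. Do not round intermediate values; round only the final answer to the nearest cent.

Uncapped assessed value = $793,170 × 0.56 = $444,175.2
Cap limit = $524,600 × 1.03 = $540,338
Taxable assessed value = min($444,175.2, $540,338) = $444,175.2 (cap does not bind)
Brackenridge Township: $444,175.2 × 0.0067 = $2,975.97384
Hospital District: $444,175.2 × 0.00426 = $1,892.186352
Saltmarsh County: $444,175.2 × 0.0042 = $1,865.53584
Total = $6,733.696032

$6,733.70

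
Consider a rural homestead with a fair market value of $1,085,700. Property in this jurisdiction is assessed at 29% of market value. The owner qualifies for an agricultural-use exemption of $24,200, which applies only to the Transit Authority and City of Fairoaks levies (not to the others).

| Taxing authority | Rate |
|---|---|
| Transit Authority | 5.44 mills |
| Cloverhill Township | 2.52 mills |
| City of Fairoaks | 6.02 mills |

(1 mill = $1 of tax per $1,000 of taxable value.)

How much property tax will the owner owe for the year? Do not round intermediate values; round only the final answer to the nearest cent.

$4,124.31

Assessed value = $1,085,700 × 0.29 = $314,853
Transit Authority: ($314,853 − $24,200) × 0.00544 = $290,653 × 0.00544 = $1,581.15232
Cloverhill Township: $314,853 × 0.00252 = $793.42956
City of Fairoaks: ($314,853 − $24,200) × 0.00602 = $290,653 × 0.00602 = $1,749.73106
Total = $4,124.31294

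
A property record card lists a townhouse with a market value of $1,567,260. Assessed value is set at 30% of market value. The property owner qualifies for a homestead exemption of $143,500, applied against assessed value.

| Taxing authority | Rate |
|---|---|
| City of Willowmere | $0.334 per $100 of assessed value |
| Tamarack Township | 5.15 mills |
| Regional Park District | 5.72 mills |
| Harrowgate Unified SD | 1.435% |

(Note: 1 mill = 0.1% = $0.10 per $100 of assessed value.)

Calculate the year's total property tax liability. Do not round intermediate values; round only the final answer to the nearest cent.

$9,329.92

Assessed value = $1,567,260 × 0.3 = $470,178
Taxable value = $470,178 − $143,500 = $326,678
City of Willowmere: $326,678 × 0.00334 = $1,091.10452
Tamarack Township: $326,678 × 0.00515 = $1,682.3917
Regional Park District: $326,678 × 0.00572 = $1,868.59816
Harrowgate Unified SD: $326,678 × 0.01435 = $4,687.8293
Total = $9,329.92368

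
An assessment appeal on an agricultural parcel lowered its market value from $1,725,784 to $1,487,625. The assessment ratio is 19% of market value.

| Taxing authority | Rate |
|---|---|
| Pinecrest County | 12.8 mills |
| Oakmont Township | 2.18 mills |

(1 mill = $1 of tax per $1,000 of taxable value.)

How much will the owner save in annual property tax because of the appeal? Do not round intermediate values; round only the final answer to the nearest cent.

Old assessed value = $1,725,784 × 0.19 = $327,898.96
New assessed value = $1,487,625 × 0.19 = $282,648.75
Combined rate = 0.0128 + 0.00218 = 0.01498
Old tax = $327,898.96 × 0.01498 = $4,911.9264208
New tax = $282,648.75 × 0.01498 = $4,234.078275
Reduction = $4,911.9264208 − $4,234.078275 = $677.8481458

$677.85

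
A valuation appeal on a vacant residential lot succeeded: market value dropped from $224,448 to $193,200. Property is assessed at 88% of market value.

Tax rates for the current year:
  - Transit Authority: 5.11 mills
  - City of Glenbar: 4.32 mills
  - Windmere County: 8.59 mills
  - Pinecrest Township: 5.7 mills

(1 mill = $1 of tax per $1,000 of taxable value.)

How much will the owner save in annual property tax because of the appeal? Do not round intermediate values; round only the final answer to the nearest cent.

$652.26

Old assessed value = $224,448 × 0.88 = $197,514.24
New assessed value = $193,200 × 0.88 = $170,016
Combined rate = 0.00511 + 0.00432 + 0.00859 + 0.0057 = 0.02372
Old tax = $197,514.24 × 0.02372 = $4,685.0377728
New tax = $170,016 × 0.02372 = $4,032.77952
Reduction = $4,685.0377728 − $4,032.77952 = $652.2582528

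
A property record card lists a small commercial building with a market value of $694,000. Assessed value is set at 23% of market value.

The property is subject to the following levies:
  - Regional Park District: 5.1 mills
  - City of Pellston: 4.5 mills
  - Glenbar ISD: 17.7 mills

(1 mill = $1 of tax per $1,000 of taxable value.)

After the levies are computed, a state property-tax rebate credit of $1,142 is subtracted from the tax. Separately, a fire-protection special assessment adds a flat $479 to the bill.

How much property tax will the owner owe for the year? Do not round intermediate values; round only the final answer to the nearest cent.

$3,694.63

Assessed value = $694,000 × 0.23 = $159,620
Regional Park District: $159,620 × 0.0051 = $814.062
City of Pellston: $159,620 × 0.0045 = $718.29
Glenbar ISD: $159,620 × 0.0177 = $2,825.274
Levies subtotal = $4,357.626
After credit = $4,357.626 − $1,142 = $3,215.626
Total = $3,215.626 + $479 = $3,694.626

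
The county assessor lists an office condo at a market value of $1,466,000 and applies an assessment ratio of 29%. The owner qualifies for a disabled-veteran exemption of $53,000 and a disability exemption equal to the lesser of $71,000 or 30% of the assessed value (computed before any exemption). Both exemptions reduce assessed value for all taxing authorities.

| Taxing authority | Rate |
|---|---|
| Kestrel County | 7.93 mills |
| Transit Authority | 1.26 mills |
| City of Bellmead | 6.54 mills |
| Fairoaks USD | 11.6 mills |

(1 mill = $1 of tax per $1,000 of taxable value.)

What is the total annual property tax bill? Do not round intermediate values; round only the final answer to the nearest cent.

$8,230.16

Assessed value = $1,466,000 × 0.29 = $425,140
Disability exemption = min($71,000, 30% × $425,140) = min($71,000, $127,542) = $71,000 (dollar cap binds)
Taxable value = $425,140 − $53,000 − $71,000 = $301,140
Kestrel County: $301,140 × 0.00793 = $2,388.0402
Transit Authority: $301,140 × 0.00126 = $379.4364
City of Bellmead: $301,140 × 0.00654 = $1,969.4556
Fairoaks USD: $301,140 × 0.0116 = $3,493.224
Total = $8,230.1562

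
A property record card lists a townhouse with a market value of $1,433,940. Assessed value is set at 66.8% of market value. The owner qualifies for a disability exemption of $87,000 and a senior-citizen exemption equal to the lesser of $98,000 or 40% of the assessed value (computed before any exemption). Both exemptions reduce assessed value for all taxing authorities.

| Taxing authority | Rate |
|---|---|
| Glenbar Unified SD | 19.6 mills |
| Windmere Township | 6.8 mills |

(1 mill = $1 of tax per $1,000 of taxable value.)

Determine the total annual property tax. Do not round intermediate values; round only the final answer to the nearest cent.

$20,403.82

Assessed value = $1,433,940 × 0.668 = $957,871.92
Senior-citizen exemption = min($98,000, 40% × $957,871.92) = min($98,000, $383,148.768) = $98,000 (dollar cap binds)
Taxable value = $957,871.92 − $87,000 − $98,000 = $772,871.92
Glenbar Unified SD: $772,871.92 × 0.0196 = $15,148.289632
Windmere Township: $772,871.92 × 0.0068 = $5,255.529056
Total = $20,403.818688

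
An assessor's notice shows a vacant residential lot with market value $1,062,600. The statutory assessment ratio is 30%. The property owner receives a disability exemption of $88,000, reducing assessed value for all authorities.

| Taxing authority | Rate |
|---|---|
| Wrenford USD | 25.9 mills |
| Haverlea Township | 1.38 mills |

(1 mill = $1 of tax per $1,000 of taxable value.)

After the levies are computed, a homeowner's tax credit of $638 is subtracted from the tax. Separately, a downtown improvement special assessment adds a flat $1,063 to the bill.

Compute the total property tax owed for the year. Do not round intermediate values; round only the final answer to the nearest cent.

Assessed value = $1,062,600 × 0.3 = $318,780
Taxable value = $318,780 − $88,000 = $230,780
Wrenford USD: $230,780 × 0.0259 = $5,977.202
Haverlea Township: $230,780 × 0.00138 = $318.4764
Levies subtotal = $6,295.6784
After credit = $6,295.6784 − $638 = $5,657.6784
Total = $5,657.6784 + $1,063 = $6,720.6784

$6,720.68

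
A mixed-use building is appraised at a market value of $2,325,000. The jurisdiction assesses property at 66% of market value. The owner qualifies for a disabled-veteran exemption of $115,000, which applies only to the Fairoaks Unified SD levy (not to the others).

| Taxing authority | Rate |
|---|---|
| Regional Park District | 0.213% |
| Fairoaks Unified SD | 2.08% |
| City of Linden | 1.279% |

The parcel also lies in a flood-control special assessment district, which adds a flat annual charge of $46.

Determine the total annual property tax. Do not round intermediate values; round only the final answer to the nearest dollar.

$52,466

Assessed value = $2,325,000 × 0.66 = $1,534,500
Regional Park District: $1,534,500 × 0.00213 = $3,268.485
Fairoaks Unified SD: ($1,534,500 − $115,000) × 0.0208 = $1,419,500 × 0.0208 = $29,525.6
City of Linden: $1,534,500 × 0.01279 = $19,626.255
Levies subtotal = $52,420.34
Total = $52,420.34 + $46 = $52,466.34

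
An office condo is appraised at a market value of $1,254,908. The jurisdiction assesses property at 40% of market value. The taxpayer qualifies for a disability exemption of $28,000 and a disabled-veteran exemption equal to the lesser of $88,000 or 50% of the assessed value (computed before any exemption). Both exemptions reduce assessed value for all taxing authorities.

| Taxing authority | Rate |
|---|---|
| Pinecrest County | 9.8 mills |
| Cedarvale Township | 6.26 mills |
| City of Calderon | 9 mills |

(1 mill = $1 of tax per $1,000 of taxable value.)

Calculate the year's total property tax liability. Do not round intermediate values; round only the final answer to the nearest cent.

Assessed value = $1,254,908 × 0.4 = $501,963.2
Disabled-veteran exemption = min($88,000, 50% × $501,963.2) = min($88,000, $250,981.6) = $88,000 (dollar cap binds)
Taxable value = $501,963.2 − $28,000 − $88,000 = $385,963.2
Pinecrest County: $385,963.2 × 0.0098 = $3,782.43936
Cedarvale Township: $385,963.2 × 0.00626 = $2,416.129632
City of Calderon: $385,963.2 × 0.009 = $3,473.6688
Total = $9,672.237792

$9,672.24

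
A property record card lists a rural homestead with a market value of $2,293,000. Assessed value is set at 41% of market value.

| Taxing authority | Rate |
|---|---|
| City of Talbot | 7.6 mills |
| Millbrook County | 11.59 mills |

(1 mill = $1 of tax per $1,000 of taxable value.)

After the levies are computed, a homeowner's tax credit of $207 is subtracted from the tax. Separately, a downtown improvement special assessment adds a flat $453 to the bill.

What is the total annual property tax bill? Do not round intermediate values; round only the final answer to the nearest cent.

Assessed value = $2,293,000 × 0.41 = $940,130
City of Talbot: $940,130 × 0.0076 = $7,144.988
Millbrook County: $940,130 × 0.01159 = $10,896.1067
Levies subtotal = $18,041.0947
After credit = $18,041.0947 − $207 = $17,834.0947
Total = $17,834.0947 + $453 = $18,287.0947

$18,287.09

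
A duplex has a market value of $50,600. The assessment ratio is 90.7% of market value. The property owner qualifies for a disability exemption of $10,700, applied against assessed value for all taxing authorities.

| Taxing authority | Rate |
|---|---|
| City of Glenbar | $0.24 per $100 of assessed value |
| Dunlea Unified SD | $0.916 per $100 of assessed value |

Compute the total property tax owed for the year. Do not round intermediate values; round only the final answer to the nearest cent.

$406.84

Assessed value = $50,600 × 0.907 = $45,894.2
Taxable value = $45,894.2 − $10,700 = $35,194.2
City of Glenbar: $35,194.2 × 0.0024 = $84.46608
Dunlea Unified SD: $35,194.2 × 0.00916 = $322.378872
Total = $84.46608 + $322.378872 = $406.844952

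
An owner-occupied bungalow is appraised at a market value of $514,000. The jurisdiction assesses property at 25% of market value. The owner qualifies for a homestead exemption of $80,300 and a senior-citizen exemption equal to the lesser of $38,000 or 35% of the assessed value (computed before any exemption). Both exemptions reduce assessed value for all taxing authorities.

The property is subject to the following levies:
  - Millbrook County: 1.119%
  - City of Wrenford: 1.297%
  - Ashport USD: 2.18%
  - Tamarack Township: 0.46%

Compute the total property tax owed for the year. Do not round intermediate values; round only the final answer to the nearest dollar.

Assessed value = $514,000 × 0.25 = $128,500
Senior-citizen exemption = min($38,000, 35% × $128,500) = min($38,000, $44,975) = $38,000 (dollar cap binds)
Taxable value = $128,500 − $80,300 − $38,000 = $10,200
Millbrook County: $10,200 × 0.01119 = $114.138
City of Wrenford: $10,200 × 0.01297 = $132.294
Ashport USD: $10,200 × 0.0218 = $222.36
Tamarack Township: $10,200 × 0.0046 = $46.92
Total = $515.712

$516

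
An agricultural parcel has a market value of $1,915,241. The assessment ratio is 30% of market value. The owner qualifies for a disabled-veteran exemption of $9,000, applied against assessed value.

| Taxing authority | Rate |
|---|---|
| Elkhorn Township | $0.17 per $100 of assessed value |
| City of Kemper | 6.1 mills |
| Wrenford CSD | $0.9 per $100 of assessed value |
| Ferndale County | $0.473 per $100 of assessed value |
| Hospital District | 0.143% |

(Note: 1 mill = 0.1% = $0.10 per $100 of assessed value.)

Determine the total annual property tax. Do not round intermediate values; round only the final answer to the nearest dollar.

$12,986

Assessed value = $1,915,241 × 0.3 = $574,572.3
Taxable value = $574,572.3 − $9,000 = $565,572.3
Elkhorn Township: $565,572.3 × 0.0017 = $961.47291
City of Kemper: $565,572.3 × 0.0061 = $3,449.99103
Wrenford CSD: $565,572.3 × 0.009 = $5,090.1507
Ferndale County: $565,572.3 × 0.00473 = $2,675.156979
Hospital District: $565,572.3 × 0.00143 = $808.768389
Total = $12,985.540008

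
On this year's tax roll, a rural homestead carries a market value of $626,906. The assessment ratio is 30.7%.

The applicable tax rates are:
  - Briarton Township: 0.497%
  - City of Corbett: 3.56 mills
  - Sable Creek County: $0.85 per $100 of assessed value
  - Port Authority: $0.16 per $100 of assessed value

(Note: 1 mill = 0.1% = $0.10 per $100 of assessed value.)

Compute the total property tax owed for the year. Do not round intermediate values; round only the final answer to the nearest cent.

$3,585.53

Assessed value = $626,906 × 0.307 = $192,460.142
Briarton Township: $192,460.142 × 0.00497 = $956.52690574
City of Corbett: $192,460.142 × 0.00356 = $685.15810552
Sable Creek County: $192,460.142 × 0.0085 = $1,635.911207
Port Authority: $192,460.142 × 0.0016 = $307.9362272
Total = $3,585.53244546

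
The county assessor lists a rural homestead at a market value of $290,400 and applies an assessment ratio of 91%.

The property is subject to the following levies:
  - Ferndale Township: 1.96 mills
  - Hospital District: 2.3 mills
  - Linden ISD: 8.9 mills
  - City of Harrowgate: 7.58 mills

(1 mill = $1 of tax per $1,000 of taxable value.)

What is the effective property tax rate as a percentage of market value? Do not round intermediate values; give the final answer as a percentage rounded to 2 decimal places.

1.89%

Assessed value = $290,400 × 0.91 = $264,264
Ferndale Township: $264,264 × 0.00196 = $517.95744
Hospital District: $264,264 × 0.0023 = $607.8072
Linden ISD: $264,264 × 0.0089 = $2,351.9496
City of Harrowgate: $264,264 × 0.00758 = $2,003.12112
Total tax = $5,480.83536
Effective rate = $5,480.83536 ÷ $290,400 = 1.89% of market value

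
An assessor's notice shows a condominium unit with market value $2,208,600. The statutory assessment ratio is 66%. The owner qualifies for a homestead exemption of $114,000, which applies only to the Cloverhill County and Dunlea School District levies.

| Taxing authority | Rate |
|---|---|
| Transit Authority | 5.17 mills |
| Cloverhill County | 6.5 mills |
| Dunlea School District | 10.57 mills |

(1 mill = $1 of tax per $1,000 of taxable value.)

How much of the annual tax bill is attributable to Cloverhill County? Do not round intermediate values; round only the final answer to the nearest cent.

Assessed value = $2,208,600 × 0.66 = $1,457,676
Cloverhill County taxable value = $1,457,676 − $114,000 = $1,343,676
Cloverhill County levy = $1,343,676 × 0.0065 = $8,733.894

$8,733.89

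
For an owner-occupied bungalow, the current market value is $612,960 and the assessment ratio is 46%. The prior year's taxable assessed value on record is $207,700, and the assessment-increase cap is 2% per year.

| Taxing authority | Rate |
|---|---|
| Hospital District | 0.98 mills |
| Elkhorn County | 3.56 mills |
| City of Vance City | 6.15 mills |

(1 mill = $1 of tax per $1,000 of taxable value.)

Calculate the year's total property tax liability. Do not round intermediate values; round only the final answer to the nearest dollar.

Uncapped assessed value = $612,960 × 0.46 = $281,961.6
Cap limit = $207,700 × 1.02 = $211,854
Taxable assessed value = min($281,961.6, $211,854) = $211,854 (cap binds)
Hospital District: $211,854 × 0.00098 = $207.61692
Elkhorn County: $211,854 × 0.00356 = $754.20024
City of Vance City: $211,854 × 0.00615 = $1,302.9021
Total = $2,264.71926

$2,265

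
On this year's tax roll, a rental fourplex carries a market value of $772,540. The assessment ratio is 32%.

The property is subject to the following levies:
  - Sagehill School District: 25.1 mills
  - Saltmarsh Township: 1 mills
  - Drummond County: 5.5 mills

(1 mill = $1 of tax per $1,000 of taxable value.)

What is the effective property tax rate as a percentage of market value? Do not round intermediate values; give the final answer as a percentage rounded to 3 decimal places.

1.011%

Assessed value = $772,540 × 0.32 = $247,212.8
Sagehill School District: $247,212.8 × 0.0251 = $6,205.04128
Saltmarsh Township: $247,212.8 × 0.001 = $247.2128
Drummond County: $247,212.8 × 0.0055 = $1,359.6704
Total tax = $7,811.92448
Effective rate = $7,811.92448 ÷ $772,540 = 1.011% of market value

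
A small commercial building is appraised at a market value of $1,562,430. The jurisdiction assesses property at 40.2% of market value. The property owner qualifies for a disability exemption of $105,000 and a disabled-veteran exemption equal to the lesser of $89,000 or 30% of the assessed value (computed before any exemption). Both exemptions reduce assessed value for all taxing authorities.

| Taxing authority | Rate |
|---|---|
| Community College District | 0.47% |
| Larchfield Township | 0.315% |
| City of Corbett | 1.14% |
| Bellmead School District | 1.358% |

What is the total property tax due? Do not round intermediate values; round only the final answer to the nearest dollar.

Assessed value = $1,562,430 × 0.402 = $628,096.86
Disabled-veteran exemption = min($89,000, 30% × $628,096.86) = min($89,000, $188,429.058) = $89,000 (dollar cap binds)
Taxable value = $628,096.86 − $105,000 − $89,000 = $434,096.86
Community College District: $434,096.86 × 0.0047 = $2,040.255242
Larchfield Township: $434,096.86 × 0.00315 = $1,367.405109
City of Corbett: $434,096.86 × 0.0114 = $4,948.704204
Bellmead School District: $434,096.86 × 0.01358 = $5,895.0353588
Total = $14,251.3999138

$14,251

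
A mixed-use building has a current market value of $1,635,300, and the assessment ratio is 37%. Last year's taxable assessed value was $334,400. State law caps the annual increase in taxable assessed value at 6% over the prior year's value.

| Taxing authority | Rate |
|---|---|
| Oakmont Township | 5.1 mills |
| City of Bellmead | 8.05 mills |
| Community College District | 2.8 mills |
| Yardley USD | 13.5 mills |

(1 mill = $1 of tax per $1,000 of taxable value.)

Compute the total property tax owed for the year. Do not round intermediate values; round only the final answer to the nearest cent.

$10,438.96

Uncapped assessed value = $1,635,300 × 0.37 = $605,061
Cap limit = $334,400 × 1.06 = $354,464
Taxable assessed value = min($605,061, $354,464) = $354,464 (cap binds)
Oakmont Township: $354,464 × 0.0051 = $1,807.7664
City of Bellmead: $354,464 × 0.00805 = $2,853.4352
Community College District: $354,464 × 0.0028 = $992.4992
Yardley USD: $354,464 × 0.0135 = $4,785.264
Total = $10,438.9648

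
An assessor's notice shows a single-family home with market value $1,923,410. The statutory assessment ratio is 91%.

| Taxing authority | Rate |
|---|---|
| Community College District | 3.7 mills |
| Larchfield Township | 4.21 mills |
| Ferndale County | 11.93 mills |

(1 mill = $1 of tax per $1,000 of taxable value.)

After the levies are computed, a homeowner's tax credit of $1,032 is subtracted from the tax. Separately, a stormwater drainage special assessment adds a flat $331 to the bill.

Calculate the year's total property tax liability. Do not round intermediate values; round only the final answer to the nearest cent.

Assessed value = $1,923,410 × 0.91 = $1,750,303.1
Community College District: $1,750,303.1 × 0.0037 = $6,476.12147
Larchfield Township: $1,750,303.1 × 0.00421 = $7,368.776051
Ferndale County: $1,750,303.1 × 0.01193 = $20,881.115983
Levies subtotal = $34,726.013504
After credit = $34,726.013504 − $1,032 = $33,694.013504
Total = $33,694.013504 + $331 = $34,025.013504

$34,025.01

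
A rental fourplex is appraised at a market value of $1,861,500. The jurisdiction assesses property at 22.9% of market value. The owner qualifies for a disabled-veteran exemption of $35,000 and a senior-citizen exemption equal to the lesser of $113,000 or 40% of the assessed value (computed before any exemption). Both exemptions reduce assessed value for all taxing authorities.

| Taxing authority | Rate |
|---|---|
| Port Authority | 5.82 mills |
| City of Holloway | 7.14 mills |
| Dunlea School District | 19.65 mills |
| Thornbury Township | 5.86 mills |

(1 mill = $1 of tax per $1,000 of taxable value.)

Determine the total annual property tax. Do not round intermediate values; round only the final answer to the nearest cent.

$10,705.57

Assessed value = $1,861,500 × 0.229 = $426,283.5
Senior-citizen exemption = min($113,000, 40% × $426,283.5) = min($113,000, $170,513.4) = $113,000 (dollar cap binds)
Taxable value = $426,283.5 − $35,000 − $113,000 = $278,283.5
Port Authority: $278,283.5 × 0.00582 = $1,619.60997
City of Holloway: $278,283.5 × 0.00714 = $1,986.94419
Dunlea School District: $278,283.5 × 0.01965 = $5,468.270775
Thornbury Township: $278,283.5 × 0.00586 = $1,630.74131
Total = $10,705.566245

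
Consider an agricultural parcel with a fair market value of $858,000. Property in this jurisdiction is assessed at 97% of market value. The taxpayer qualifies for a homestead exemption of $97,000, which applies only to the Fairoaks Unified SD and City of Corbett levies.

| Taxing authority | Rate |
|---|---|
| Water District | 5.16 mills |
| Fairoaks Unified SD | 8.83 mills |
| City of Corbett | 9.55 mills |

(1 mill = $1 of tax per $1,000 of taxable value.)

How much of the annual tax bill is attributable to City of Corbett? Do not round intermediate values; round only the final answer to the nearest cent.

Assessed value = $858,000 × 0.97 = $832,260
City of Corbett taxable value = $832,260 − $97,000 = $735,260
City of Corbett levy = $735,260 × 0.00955 = $7,021.733

$7,021.73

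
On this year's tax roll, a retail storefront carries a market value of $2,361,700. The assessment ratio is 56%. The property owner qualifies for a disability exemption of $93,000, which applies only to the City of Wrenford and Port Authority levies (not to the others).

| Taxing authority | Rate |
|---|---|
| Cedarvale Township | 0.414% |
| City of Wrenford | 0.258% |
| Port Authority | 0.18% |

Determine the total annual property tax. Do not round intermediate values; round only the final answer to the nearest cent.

Assessed value = $2,361,700 × 0.56 = $1,322,552
Cedarvale Township: $1,322,552 × 0.00414 = $5,475.36528
City of Wrenford: ($1,322,552 − $93,000) × 0.00258 = $1,229,552 × 0.00258 = $3,172.24416
Port Authority: ($1,322,552 − $93,000) × 0.0018 = $1,229,552 × 0.0018 = $2,213.1936
Total = $10,860.80304

$10,860.80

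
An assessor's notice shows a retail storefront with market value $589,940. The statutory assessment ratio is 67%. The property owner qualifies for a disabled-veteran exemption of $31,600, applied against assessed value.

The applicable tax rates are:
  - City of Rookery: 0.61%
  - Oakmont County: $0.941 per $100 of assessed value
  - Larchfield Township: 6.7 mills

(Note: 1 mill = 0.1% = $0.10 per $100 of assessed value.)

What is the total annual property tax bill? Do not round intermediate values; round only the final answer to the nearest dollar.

$8,077

Assessed value = $589,940 × 0.67 = $395,259.8
Taxable value = $395,259.8 − $31,600 = $363,659.8
City of Rookery: $363,659.8 × 0.0061 = $2,218.32478
Oakmont County: $363,659.8 × 0.00941 = $3,422.038718
Larchfield Township: $363,659.8 × 0.0067 = $2,436.52066
Total = $8,076.884158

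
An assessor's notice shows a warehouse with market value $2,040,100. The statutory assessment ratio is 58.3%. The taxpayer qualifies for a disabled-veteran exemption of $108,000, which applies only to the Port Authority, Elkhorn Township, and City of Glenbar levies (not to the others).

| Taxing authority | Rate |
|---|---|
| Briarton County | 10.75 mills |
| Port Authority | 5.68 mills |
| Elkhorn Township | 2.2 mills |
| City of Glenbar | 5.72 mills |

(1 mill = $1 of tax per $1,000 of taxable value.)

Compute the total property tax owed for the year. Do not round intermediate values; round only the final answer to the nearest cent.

$27,492.56

Assessed value = $2,040,100 × 0.583 = $1,189,378.3
Briarton County: $1,189,378.3 × 0.01075 = $12,785.816725
Port Authority: ($1,189,378.3 − $108,000) × 0.00568 = $1,081,378.3 × 0.00568 = $6,142.228744
Elkhorn Township: ($1,189,378.3 − $108,000) × 0.0022 = $1,081,378.3 × 0.0022 = $2,379.03226
City of Glenbar: ($1,189,378.3 − $108,000) × 0.00572 = $1,081,378.3 × 0.00572 = $6,185.483876
Total = $27,492.561605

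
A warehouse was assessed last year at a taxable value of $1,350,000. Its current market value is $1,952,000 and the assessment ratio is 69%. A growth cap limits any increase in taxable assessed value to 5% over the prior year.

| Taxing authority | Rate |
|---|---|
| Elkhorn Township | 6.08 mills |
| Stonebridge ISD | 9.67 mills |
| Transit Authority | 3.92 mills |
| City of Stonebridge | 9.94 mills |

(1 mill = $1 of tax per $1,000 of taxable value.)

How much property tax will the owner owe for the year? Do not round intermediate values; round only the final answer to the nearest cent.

Uncapped assessed value = $1,952,000 × 0.69 = $1,346,880
Cap limit = $1,350,000 × 1.05 = $1,417,500
Taxable assessed value = min($1,346,880, $1,417,500) = $1,346,880 (cap does not bind)
Elkhorn Township: $1,346,880 × 0.00608 = $8,189.0304
Stonebridge ISD: $1,346,880 × 0.00967 = $13,024.3296
Transit Authority: $1,346,880 × 0.00392 = $5,279.7696
City of Stonebridge: $1,346,880 × 0.00994 = $13,387.9872
Total = $39,881.1168

$39,881.12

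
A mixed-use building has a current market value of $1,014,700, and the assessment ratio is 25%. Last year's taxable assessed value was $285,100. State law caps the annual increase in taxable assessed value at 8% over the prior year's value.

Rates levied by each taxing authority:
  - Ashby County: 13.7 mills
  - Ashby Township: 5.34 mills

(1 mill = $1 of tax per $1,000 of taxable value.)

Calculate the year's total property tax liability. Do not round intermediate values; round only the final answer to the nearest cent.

$4,829.97

Uncapped assessed value = $1,014,700 × 0.25 = $253,675
Cap limit = $285,100 × 1.08 = $307,908
Taxable assessed value = min($253,675, $307,908) = $253,675 (cap does not bind)
Ashby County: $253,675 × 0.0137 = $3,475.3475
Ashby Township: $253,675 × 0.00534 = $1,354.6245
Total = $4,829.972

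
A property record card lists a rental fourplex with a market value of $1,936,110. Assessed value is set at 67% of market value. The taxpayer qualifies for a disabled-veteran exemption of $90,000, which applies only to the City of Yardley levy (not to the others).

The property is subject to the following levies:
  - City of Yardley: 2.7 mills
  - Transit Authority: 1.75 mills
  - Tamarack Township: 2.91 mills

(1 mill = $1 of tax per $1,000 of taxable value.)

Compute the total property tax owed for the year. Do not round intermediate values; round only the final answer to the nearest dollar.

$9,304

Assessed value = $1,936,110 × 0.67 = $1,297,193.7
City of Yardley: ($1,297,193.7 − $90,000) × 0.0027 = $1,207,193.7 × 0.0027 = $3,259.42299
Transit Authority: $1,297,193.7 × 0.00175 = $2,270.088975
Tamarack Township: $1,297,193.7 × 0.00291 = $3,774.833667
Total = $9,304.345632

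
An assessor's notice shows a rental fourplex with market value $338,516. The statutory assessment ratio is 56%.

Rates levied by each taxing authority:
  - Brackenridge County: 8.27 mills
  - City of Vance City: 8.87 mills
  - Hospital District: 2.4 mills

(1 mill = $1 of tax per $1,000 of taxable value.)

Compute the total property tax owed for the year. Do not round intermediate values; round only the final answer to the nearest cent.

$3,704.18

Assessed value = $338,516 × 0.56 = $189,568.96
Brackenridge County: $189,568.96 × 0.00827 = $1,567.7352992
City of Vance City: $189,568.96 × 0.00887 = $1,681.4766752
Hospital District: $189,568.96 × 0.0024 = $454.965504
Total = $1,567.7352992 + $1,681.4766752 + $454.965504 = $3,704.1774784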